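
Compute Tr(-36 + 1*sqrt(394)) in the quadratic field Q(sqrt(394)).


Tr(a + b*sqrt(d)) = (a + b*sqrt(d)) + (a - b*sqrt(d)) = 2a
= 2 * (-36)
= -72

-72


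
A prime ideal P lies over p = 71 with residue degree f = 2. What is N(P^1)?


N(P^a) = p^(a*f)
= 71^(1*2)
= 71^2
= 5041

5041


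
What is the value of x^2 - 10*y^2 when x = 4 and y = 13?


x^2 - d*y^2
= 4^2 - 10*13^2
= 16 - 1690
= -1674

-1674


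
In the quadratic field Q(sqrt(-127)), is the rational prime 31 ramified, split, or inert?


K = Q(sqrt(-127)). Since d mod 4 = 1, disc(K) = -127.
Check p | disc: -127 mod 31 = 28.
p does not divide disc. Compute Legendre symbol (d/p):
28^((31-1)/2) mod 31 = 1
(d/p) = 1, so p splits: (p) = P*P' with e=1, f=1, g=2.
Therefore p is split.

split


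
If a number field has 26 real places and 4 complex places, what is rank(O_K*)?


By Dirichlet's unit theorem:
rank = r1 + r2 - 1
= 26 + 4 - 1
= 29

29


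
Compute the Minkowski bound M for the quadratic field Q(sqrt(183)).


d = 183, d mod 4 = 3, so disc(K) = 4d = 732; |disc(K)| = 732
Real quadratic field, so n = 2, s = r2 = 0, r1 = 2
M = (n!/n^n) * (4/pi)^s * sqrt(|disc(K)|) = (2!/2^2) * (4/pi)^0 * sqrt(732)
= 0.5 * 1.000000 * 27.055499
= 13.5277

13.5277


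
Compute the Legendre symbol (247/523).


p = 523 is prime, so compute (247/523) with the reciprocity algorithm (Jacobi-symbol steps: pull out 2s via (2/n), flip via reciprocity, reduce):
  reciprocity: (247/523) -> -(523/247)
  reduce: (29/247)
  reciprocity: (29/247) -> +(247/29)
  reduce: (15/29)
  reciprocity: (15/29) -> +(29/15)
  reduce: (14/15)
  pull out 2: (2/15) = +1  (since 15 mod 8 = 7)
  reciprocity: (7/15) -> -(15/7)
  reduce: (1/7)
  (1/7) = 1
Product of signs = 1
(247/523) = 1

1


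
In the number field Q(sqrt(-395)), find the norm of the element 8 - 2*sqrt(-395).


N(a + b*sqrt(d)) = a^2 - d*b^2
= (8)^2 - (-395)*(-2)^2
= 64 + 1580
= 1644

1644


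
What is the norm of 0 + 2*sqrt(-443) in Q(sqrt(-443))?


N(a + b*sqrt(d)) = a^2 - d*b^2
= (0)^2 - (-443)*(2)^2
= 0 + 1772
= 1772

1772


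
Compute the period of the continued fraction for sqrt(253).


Run the CF algorithm for sqrt(253).
a_0 = floor(sqrt(253)) = 15; set m_0=0, q_0=1.
Recurrence: m' = q*a - m,  q' = (d - m'^2)/q,  a' = floor((a_0 + m')/q').
  step 1: m=15, q=28, a=1
  step 2: m=13, q=3, a=9
  step 3: m=14, q=19, a=1
  step 4: m=5, q=12, a=1
  step 5: m=7, q=17, a=1
  step 6: m=10, q=9, a=2
  step 7: m=8, q=21, a=1
  step 8: m=13, q=4, a=7
  step 9: m=15, q=7, a=4
  step 10: m=13, q=12, a=2
  step 11: m=11, q=11, a=2
  step 12: m=11, q=12, a=2
  step 13: m=13, q=7, a=4
  step 14: m=15, q=4, a=7
  step 15: m=13, q=21, a=1
  step 16: m=8, q=9, a=2
  step 17: m=10, q=17, a=1
  step 18: m=7, q=12, a=1
  step 19: m=5, q=19, a=1
  step 20: m=14, q=3, a=9
  step 21: m=13, q=28, a=1
  step 22: m=15, q=1, a=30
a_22 = 2*a_0 = 30, so the period closes here.
sqrt(253) = [15; 1, 9, 1, 1, 1, 2, 1, 7, 4, 2, 2, 2, 4, 7, 1, 2, 1, 1, 1, 9, 1, 30]
Period length = 22

22


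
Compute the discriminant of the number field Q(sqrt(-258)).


For K = Q(sqrt(d)) with d squarefree: disc(K) = d if d = 1 mod 4, and disc(K) = 4d if d = 2 or 3 mod 4.
Here d = -258, and d mod 4 = 2.
d = 2 mod 4, not 1 (O_K = Z[sqrt(d)]), so disc(K) = 4d = 4 * (-258) = -1032

-1032


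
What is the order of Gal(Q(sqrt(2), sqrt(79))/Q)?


The 2 square roots of distinct primes are multiplicatively independent over Q,
so [K:Q] = 2^2 and Gal(K/Q) is isomorphic to (Z/2Z)^2.
|Gal| = 2^2 = 4

4


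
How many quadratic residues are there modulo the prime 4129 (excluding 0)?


For prime p, the number of non-zero quadratic residues is (p-1)/2.
= (4129-1)/2
= 2064

2064


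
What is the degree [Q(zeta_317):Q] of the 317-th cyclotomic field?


The degree equals Euler's totient phi(317).
317 = 317
phi(317) = 316

316


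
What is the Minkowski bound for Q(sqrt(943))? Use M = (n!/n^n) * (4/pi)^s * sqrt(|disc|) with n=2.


d = 943, d mod 4 = 3, so disc(K) = 4d = 3772; |disc(K)| = 3772
Real quadratic field, so n = 2, s = r2 = 0, r1 = 2
M = (n!/n^n) * (4/pi)^s * sqrt(|disc(K)|) = (2!/2^2) * (4/pi)^0 * sqrt(3772)
= 0.5 * 1.000000 * 61.416610
= 30.7083

30.7083


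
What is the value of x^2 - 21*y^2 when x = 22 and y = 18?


x^2 - d*y^2
= 22^2 - 21*18^2
= 484 - 6804
= -6320

-6320


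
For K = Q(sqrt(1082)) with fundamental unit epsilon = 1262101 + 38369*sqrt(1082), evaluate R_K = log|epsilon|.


epsilon = 1262101 + 38369*sqrt(1082)
= 2.5242e+06
R = ln(2.5242e+06)
= 14.7414

14.7414


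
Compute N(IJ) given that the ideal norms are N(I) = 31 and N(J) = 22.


N(IJ) = N(I) * N(J)
= 31 * 22
= 682

682


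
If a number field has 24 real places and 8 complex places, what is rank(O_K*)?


By Dirichlet's unit theorem:
rank = r1 + r2 - 1
= 24 + 8 - 1
= 31

31


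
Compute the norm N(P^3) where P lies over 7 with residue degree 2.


N(P^a) = p^(a*f)
= 7^(3*2)
= 7^6
= 117649

117649


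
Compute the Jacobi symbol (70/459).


Compute (70/459) via quadratic reciprocity:
  pull out 2: (2/459) = -1  (since 459 mod 8 = 3)
  reciprocity: (35/459) -> -(459/35)
  reduce: (4/35)
  pull out 2: (2/35) = -1  (since 35 mod 8 = 3)
  pull out 2: (2/35) = -1  (since 35 mod 8 = 3)
  (1/35) = 1
Product of signs = 1

1


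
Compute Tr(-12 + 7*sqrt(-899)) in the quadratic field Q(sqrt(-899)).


Tr(a + b*sqrt(d)) = (a + b*sqrt(d)) + (a - b*sqrt(d)) = 2a
= 2 * (-12)
= -24

-24


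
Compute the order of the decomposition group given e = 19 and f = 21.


|D_P| = e * f
= 19 * 21
= 399

399


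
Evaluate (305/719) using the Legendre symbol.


p = 719 is prime, so compute (305/719) with the reciprocity algorithm (Jacobi-symbol steps: pull out 2s via (2/n), flip via reciprocity, reduce):
  reciprocity: (305/719) -> +(719/305)
  reduce: (109/305)
  reciprocity: (109/305) -> +(305/109)
  reduce: (87/109)
  reciprocity: (87/109) -> +(109/87)
  reduce: (22/87)
  pull out 2: (2/87) = +1  (since 87 mod 8 = 7)
  reciprocity: (11/87) -> -(87/11)
  reduce: (10/11)
  pull out 2: (2/11) = -1  (since 11 mod 8 = 3)
  reciprocity: (5/11) -> +(11/5)
  reduce: (1/5)
  (1/5) = 1
Product of signs = 1
(305/719) = 1

1


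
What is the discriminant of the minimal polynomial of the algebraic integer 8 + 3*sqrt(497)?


The element 8 + 3*sqrt(497) has minimal polynomial:
x^2 - 16*x - 4409
Discriminant = (-16)^2 - 4*(-4409)
= 256 + 17636
= 17892

17892


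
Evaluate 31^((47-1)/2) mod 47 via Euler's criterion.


p = 47 is prime and the exponent is (p-1)/2 = 23, so by Euler's criterion 31^23 = (31/47) = +1 or -1 mod 47.
Compute by square-and-multiply:
  23 = 16 + 4 + 2 + 1 (binary 10111)
  Repeated squaring mod 47: 31^1 = 31, 31^2 = 21, 31^4 = 18, 31^8 = 42, 31^16 = 25
  31^23 = 31^16 * 31^4 * 31^2 * 31^1 = 25 * 18 * 21 * 31 mod 47
    25 * 18 = 450 = 27 mod 47
    27 * 21 = 567 = 3 mod 47
    3 * 31 = 93 = 46 mod 47
  31^23 = 46 mod 47
Result 46 = p - 1 = -1 mod 47: 31 is a quadratic non-residue mod 47. As a residue in [0, p-1] the value is 46.
31^23 mod 47 = 46

46


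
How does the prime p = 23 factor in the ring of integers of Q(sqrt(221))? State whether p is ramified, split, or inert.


K = Q(sqrt(221)). Since d mod 4 = 1, disc(K) = 221.
Check p | disc: 221 mod 23 = 14.
p does not divide disc. Compute Legendre symbol (d/p):
14^((23-1)/2) mod 23 = -1
(d/p) = -1, so p is inert: (p) stays prime with e=1, f=2, g=1.
Therefore p is inert.

inert


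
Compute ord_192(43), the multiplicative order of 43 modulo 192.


We want ord_192(43), the smallest k >= 1 with 43^k = 1 mod 192.
n = 192 = 2^6 * 3, phi(192) = 64; the order divides phi(n).
Divisors of 64: 1, 2, 4, 8, 16, 32, 64
Repeated squaring mod 192: 43^1 = 43, 43^2 = 121, 43^4 = 49, 43^8 = 97, 43^16 = 1, 43^32 = 1, 43^64 = 1
Test divisors in increasing order:
  k=1: 43^1 = 43 mod 192
  k=2: 43^2 = 121 mod 192
  k=4: 43^4 = 49 mod 192
  k=8: 43^8 = 97 mod 192
  k=16: 43^16 = 1 mod 192  <- first divisor giving 1
Order = 16

16


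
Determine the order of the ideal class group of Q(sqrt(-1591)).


K = Q(sqrt(-1591)). d mod 4 = 1, so D = disc(K) = d = -1591
h(K) equals the number of primitive reduced positive-definite forms (a, b, c) = a*x^2 + b*x*y + c*y^2 with b^2 - 4ac = D,
where reduced means |b| <= a <= c, with b >= 0 whenever |b| = a or a = c, and primitive means gcd(a, b, c) = 1.
Reduced forces 3a^2 <= |D| = 1591, so 1 <= a <= 23; b must have the parity of D, and c = (b^2 - D)/(4a) must be an integer >= a.
Enumerate a = 1..23, b in [-a, a]:
  a=1: (1, 1, 398)  [1]
  a=2: (2, -1, 199), (2, 1, 199)  [2]
  a=3: none
  a=4: (4, -3, 100), (4, 3, 100)  [2]
  a=5: (5, -3, 80), (5, 3, 80)  [2]
  a=6..7: none
  a=8: (8, -3, 50), (8, 3, 50)  [2]
  a=9: none
  a=10: (10, -7, 41), (10, -3, 40), (10, 3, 40), (10, 7, 41)  [4]
  a=11: (11, -9, 38), (11, 9, 38)  [2]
  a=12..15: none
  a=16: (16, -3, 25), (16, 3, 25)  [2]
  a=17..18: none
  a=19: (19, -9, 22), (19, 9, 22)  [2]
  a=20: (20, -13, 22), (20, 3, 20), (20, 13, 22)  [3]
  a=21..23: none
Total reduced forms: 1 + 2 + 2 + 2 + 2 + 4 + 2 + 2 + 2 + 3 = 22
h = 22

22


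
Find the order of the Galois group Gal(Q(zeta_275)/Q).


|Gal(Q(zeta_275)/Q)| = phi(275)
= 200

200


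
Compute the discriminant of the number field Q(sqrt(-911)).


For K = Q(sqrt(d)) with d squarefree: disc(K) = d if d = 1 mod 4, and disc(K) = 4d if d = 2 or 3 mod 4.
Here d = -911, and d mod 4 = 1.
d = 1 mod 4 (O_K = Z[(1+sqrt(d))/2]), so disc(K) = d = -911

-911


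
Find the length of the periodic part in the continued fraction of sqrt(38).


Run the CF algorithm for sqrt(38).
a_0 = floor(sqrt(38)) = 6; set m_0=0, q_0=1.
Recurrence: m' = q*a - m,  q' = (d - m'^2)/q,  a' = floor((a_0 + m')/q').
  step 1: m=6, q=2, a=6
  step 2: m=6, q=1, a=12
a_2 = 2*a_0 = 12, so the period closes here.
sqrt(38) = [6; 6, 12]
Period length = 2

2


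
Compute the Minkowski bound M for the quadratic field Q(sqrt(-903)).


d = -903, d mod 4 = 1, so disc(K) = d = -903; |disc(K)| = 903
Imaginary quadratic field, so n = 2, s = r2 = 1, r1 = 0
M = (n!/n^n) * (4/pi)^s * sqrt(|disc(K)|) = (2!/2^2) * (4/pi)^1 * sqrt(903)
= 0.5 * 1.273240 * 30.049958
= 19.1304

19.1304


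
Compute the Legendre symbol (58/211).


p = 211 is prime, so compute (58/211) with the reciprocity algorithm (Jacobi-symbol steps: pull out 2s via (2/n), flip via reciprocity, reduce):
  pull out 2: (2/211) = -1  (since 211 mod 8 = 3)
  reciprocity: (29/211) -> +(211/29)
  reduce: (8/29)
  pull out 2: (2/29) = -1  (since 29 mod 8 = 5)
  pull out 2: (2/29) = -1  (since 29 mod 8 = 5)
  pull out 2: (2/29) = -1  (since 29 mod 8 = 5)
  (1/29) = 1
Product of signs = 1
(58/211) = 1

1


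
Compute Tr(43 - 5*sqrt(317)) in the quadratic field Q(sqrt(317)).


Tr(a + b*sqrt(d)) = (a + b*sqrt(d)) + (a - b*sqrt(d)) = 2a
= 2 * (43)
= 86

86


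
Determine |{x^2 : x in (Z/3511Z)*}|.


For prime p, the number of non-zero quadratic residues is (p-1)/2.
= (3511-1)/2
= 1755

1755


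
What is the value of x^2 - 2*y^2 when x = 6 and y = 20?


x^2 - d*y^2
= 6^2 - 2*20^2
= 36 - 800
= -764

-764


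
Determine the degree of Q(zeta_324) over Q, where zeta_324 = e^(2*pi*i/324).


The degree equals Euler's totient phi(324).
324 = 2^2 * 3^4
phi(324) = 108

108


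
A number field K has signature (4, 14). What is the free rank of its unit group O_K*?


By Dirichlet's unit theorem:
rank = r1 + r2 - 1
= 4 + 14 - 1
= 17

17


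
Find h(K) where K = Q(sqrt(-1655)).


K = Q(sqrt(-1655)). d mod 4 = 1, so D = disc(K) = d = -1655
h(K) equals the number of primitive reduced positive-definite forms (a, b, c) = a*x^2 + b*x*y + c*y^2 with b^2 - 4ac = D,
where reduced means |b| <= a <= c, with b >= 0 whenever |b| = a or a = c, and primitive means gcd(a, b, c) = 1.
Reduced forces 3a^2 <= |D| = 1655, so 1 <= a <= 23; b must have the parity of D, and c = (b^2 - D)/(4a) must be an integer >= a.
Enumerate a = 1..23, b in [-a, a]:
  a=1: (1, 1, 414)  [1]
  a=2: (2, -1, 207), (2, 1, 207)  [2]
  a=3: (3, -1, 138), (3, 1, 138)  [2]
  a=4: (4, -3, 104), (4, 3, 104)  [2]
  a=5: (5, 5, 84)  [1]
  a=6: (6, -5, 70), (6, -1, 69), (6, 1, 69), (6, 5, 70)  [4]
  a=7: (7, -5, 60), (7, 5, 60)  [2]
  a=8: (8, -3, 52), (8, 3, 52)  [2]
  a=9: (9, -1, 46), (9, 1, 46)  [2]
  a=10: (10, -5, 42), (10, 5, 42)  [2]
  a=11: none
  a=12: (12, -11, 37), (12, -5, 35), (12, 5, 35), (12, 11, 37)  [4]
  a=13: (13, -3, 32), (13, 3, 32)  [2]
  a=14: (14, -9, 31), (14, -5, 30), (14, 5, 30), (14, 9, 31)  [4]
  a=15: (15, -5, 28), (15, 5, 28)  [2]
  a=16: (16, -3, 26), (16, 3, 26)  [2]
  a=17: none
  a=18: (18, -17, 27), (18, -1, 23), (18, 1, 23), (18, 17, 27)  [4]
  a=19: (19, -13, 24), (19, 13, 24)  [2]
  a=20: (20, -5, 21), (20, 5, 21)  [2]
  a=21: (21, -19, 24), (21, 19, 24)  [2]
  a=22..23: none
Total reduced forms: 1 + 2 + 2 + 2 + 1 + 4 + 2 + 2 + 2 + 2 + 4 + 2 + 4 + 2 + 2 + 4 + 2 + 2 + 2 = 44
h = 44

44


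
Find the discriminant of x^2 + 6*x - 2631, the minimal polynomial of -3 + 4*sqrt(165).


The element -3 + 4*sqrt(165) has minimal polynomial:
x^2 + 6*x - 2631
Discriminant = (6)^2 - 4*(-2631)
= 36 + 10524
= 10560

10560


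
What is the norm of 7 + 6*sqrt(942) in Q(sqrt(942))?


N(a + b*sqrt(d)) = a^2 - d*b^2
= (7)^2 - (942)*(6)^2
= 49 - 33912
= -33863

-33863


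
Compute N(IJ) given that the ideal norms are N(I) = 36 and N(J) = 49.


N(IJ) = N(I) * N(J)
= 36 * 49
= 1764

1764


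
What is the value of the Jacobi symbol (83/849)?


Compute (83/849) via quadratic reciprocity:
  reciprocity: (83/849) -> +(849/83)
  reduce: (19/83)
  reciprocity: (19/83) -> -(83/19)
  reduce: (7/19)
  reciprocity: (7/19) -> -(19/7)
  reduce: (5/7)
  reciprocity: (5/7) -> +(7/5)
  reduce: (2/5)
  pull out 2: (2/5) = -1  (since 5 mod 8 = 5)
  (1/5) = 1
Product of signs = -1

-1


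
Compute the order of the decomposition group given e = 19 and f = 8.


|D_P| = e * f
= 19 * 8
= 152

152


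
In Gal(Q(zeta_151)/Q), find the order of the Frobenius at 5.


The Frobenius at p in Gal(Q(zeta_n)/Q) = (Z/nZ)* is the class of p, so its order is ord_151(5), the smallest k >= 1 with 5^k = 1 mod 151.
n = 151 = 151, phi(151) = 150; the order divides phi(n).
Divisors of 150: 1, 2, 3, 5, 6, 10, 15, 25, 30, 50, 75, 150
Repeated squaring mod 151: 5^1 = 5, 5^2 = 25, 5^4 = 21, 5^8 = 139, 5^16 = 144, 5^32 = 49, 5^64 = 136, 5^128 = 74
Test divisors in increasing order:
  k=1: 5^1 = 5 mod 151
  k=2: 5^2 = 25 mod 151
  k=3: 5^3 = 25 * 5 = 125 mod 151
  k=5: 5^5 = 21 * 5 = 105 mod 151
  k=6: 5^6 = 21 * 25 = 72 mod 151
  k=10: 5^10 = 139 * 25 = 2 mod 151
  k=15: 5^15 = 139 * 21 * 25 * 5 = 59 mod 151
  k=25: 5^25 = 144 * 139 * 5 = 118 mod 151
  k=30: 5^30 = 144 * 139 * 21 * 25 = 8 mod 151
  k=50: 5^50 = 49 * 144 * 25 = 32 mod 151
  k=75: 5^75 = 136 * 139 * 25 * 5 = 1 mod 151  <- first divisor giving 1
Order = 75

75


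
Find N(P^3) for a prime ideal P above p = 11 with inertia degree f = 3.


N(P^a) = p^(a*f)
= 11^(3*3)
= 11^9
= 2357947691

2357947691


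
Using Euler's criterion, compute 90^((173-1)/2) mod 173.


p = 173 is prime and the exponent is (p-1)/2 = 86, so by Euler's criterion 90^86 = (90/173) = +1 or -1 mod 173.
Compute by square-and-multiply:
  86 = 64 + 16 + 4 + 2 (binary 1010110)
  Repeated squaring mod 173: 90^1 = 90, 90^2 = 142, 90^4 = 96, 90^8 = 47, 90^16 = 133, 90^32 = 43, 90^64 = 119
  90^86 = 90^64 * 90^16 * 90^4 * 90^2 = 119 * 133 * 96 * 142 mod 173
    119 * 133 = 15827 = 84 mod 173
    84 * 96 = 8064 = 106 mod 173
    106 * 142 = 15052 = 1 mod 173
  90^86 = 1 mod 173
Result 1: 90 is a quadratic residue mod 173.
90^86 mod 173 = 1

1


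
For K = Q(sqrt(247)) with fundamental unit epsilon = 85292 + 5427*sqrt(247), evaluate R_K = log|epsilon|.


epsilon = 85292 + 5427*sqrt(247)
= 170584.0000
R = ln(170584.0000)
= 12.0470

12.0470


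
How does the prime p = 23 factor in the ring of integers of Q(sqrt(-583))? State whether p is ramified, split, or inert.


K = Q(sqrt(-583)). Since d mod 4 = 1, disc(K) = -583.
Check p | disc: -583 mod 23 = 15.
p does not divide disc. Compute Legendre symbol (d/p):
15^((23-1)/2) mod 23 = -1
(d/p) = -1, so p is inert: (p) stays prime with e=1, f=2, g=1.
Therefore p is inert.

inert


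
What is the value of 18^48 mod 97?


p = 97 is prime and the exponent is (p-1)/2 = 48, so by Euler's criterion 18^48 = (18/97) = +1 or -1 mod 97.
Compute by square-and-multiply:
  48 = 32 + 16 (binary 110000)
  Repeated squaring mod 97: 18^1 = 18, 18^2 = 33, 18^4 = 22, 18^8 = 96, 18^16 = 1, 18^32 = 1
  18^48 = 18^32 * 18^16 = 1 * 1 mod 97
    1 * 1 = 1 = 1 mod 97
  18^48 = 1 mod 97
Result 1: 18 is a quadratic residue mod 97.
18^48 mod 97 = 1

1


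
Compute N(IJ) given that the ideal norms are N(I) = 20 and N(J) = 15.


N(IJ) = N(I) * N(J)
= 20 * 15
= 300

300


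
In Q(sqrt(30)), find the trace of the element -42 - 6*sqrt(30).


Tr(a + b*sqrt(d)) = (a + b*sqrt(d)) + (a - b*sqrt(d)) = 2a
= 2 * (-42)
= -84

-84


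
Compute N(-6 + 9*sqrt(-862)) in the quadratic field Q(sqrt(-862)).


N(a + b*sqrt(d)) = a^2 - d*b^2
= (-6)^2 - (-862)*(9)^2
= 36 + 69822
= 69858

69858


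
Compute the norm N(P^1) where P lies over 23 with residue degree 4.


N(P^a) = p^(a*f)
= 23^(1*4)
= 23^4
= 279841

279841


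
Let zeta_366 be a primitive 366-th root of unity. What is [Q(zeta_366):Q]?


The degree equals Euler's totient phi(366).
366 = 2 * 3 * 61
phi(366) = 120

120


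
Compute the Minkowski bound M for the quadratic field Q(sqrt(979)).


d = 979, d mod 4 = 3, so disc(K) = 4d = 3916; |disc(K)| = 3916
Real quadratic field, so n = 2, s = r2 = 0, r1 = 2
M = (n!/n^n) * (4/pi)^s * sqrt(|disc(K)|) = (2!/2^2) * (4/pi)^0 * sqrt(3916)
= 0.5 * 1.000000 * 62.577951
= 31.2890

31.2890


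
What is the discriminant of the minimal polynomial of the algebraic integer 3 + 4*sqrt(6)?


The element 3 + 4*sqrt(6) has minimal polynomial:
x^2 - 6*x - 87
Discriminant = (-6)^2 - 4*(-87)
= 36 + 348
= 384

384


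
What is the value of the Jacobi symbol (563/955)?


Compute (563/955) via quadratic reciprocity:
  reciprocity: (563/955) -> -(955/563)
  reduce: (392/563)
  pull out 2: (2/563) = -1  (since 563 mod 8 = 3)
  pull out 2: (2/563) = -1  (since 563 mod 8 = 3)
  pull out 2: (2/563) = -1  (since 563 mod 8 = 3)
  reciprocity: (49/563) -> +(563/49)
  reduce: (24/49)
  pull out 2: (2/49) = +1  (since 49 mod 8 = 1)
  pull out 2: (2/49) = +1  (since 49 mod 8 = 1)
  pull out 2: (2/49) = +1  (since 49 mod 8 = 1)
  reciprocity: (3/49) -> +(49/3)
  reduce: (1/3)
  (1/3) = 1
Product of signs = 1

1


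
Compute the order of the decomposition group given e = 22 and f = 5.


|D_P| = e * f
= 22 * 5
= 110

110


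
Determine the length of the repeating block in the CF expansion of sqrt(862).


Run the CF algorithm for sqrt(862).
a_0 = floor(sqrt(862)) = 29; set m_0=0, q_0=1.
Recurrence: m' = q*a - m,  q' = (d - m'^2)/q,  a' = floor((a_0 + m')/q').
  step 1: m=29, q=21, a=2
  step 2: m=13, q=33, a=1
  step 3: m=20, q=14, a=3
  step 4: m=22, q=27, a=1
  step 5: m=5, q=31, a=1
  step 6: m=26, q=6, a=9
  step 7: m=28, q=13, a=4
  step 8: m=24, q=22, a=2
  step 9: m=20, q=21, a=2
  step 10: m=22, q=18, a=2
  step 11: m=14, q=37, a=1
  step 12: m=23, q=9, a=5
  step 13: m=22, q=42, a=1
  step 14: m=20, q=11, a=4
  step 15: m=24, q=26, a=2
  step 16: m=28, q=3, a=19
  step 17: m=29, q=7, a=8
  step 18: m=27, q=19, a=2
  step 19: m=11, q=39, a=1
  step 20: m=28, q=2, a=28
  step 21: m=28, q=39, a=1
  step 22: m=11, q=19, a=2
  step 23: m=27, q=7, a=8
  step 24: m=29, q=3, a=19
  step 25: m=28, q=26, a=2
  step 26: m=24, q=11, a=4
  step 27: m=20, q=42, a=1
  step 28: m=22, q=9, a=5
  step 29: m=23, q=37, a=1
  step 30: m=14, q=18, a=2
  step 31: m=22, q=21, a=2
  step 32: m=20, q=22, a=2
  step 33: m=24, q=13, a=4
  step 34: m=28, q=6, a=9
  step 35: m=26, q=31, a=1
  step 36: m=5, q=27, a=1
  step 37: m=22, q=14, a=3
  step 38: m=20, q=33, a=1
  step 39: m=13, q=21, a=2
  step 40: m=29, q=1, a=58
a_40 = 2*a_0 = 58, so the period closes here.
sqrt(862) = [29; 2, 1, 3, 1, 1, 9, 4, 2, 2, 2, 1, 5, 1, 4, 2, 19, 8, 2, 1, 28, 1, 2, 8, 19, 2, 4, 1, 5, 1, 2, 2, 2, 4, 9, 1, 1, 3, 1, 2, 58]
Period length = 40

40


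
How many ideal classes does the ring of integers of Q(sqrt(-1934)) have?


K = Q(sqrt(-1934)). d mod 4 = 2, so D = disc(K) = 4d = -7736
h(K) equals the number of primitive reduced positive-definite forms (a, b, c) = a*x^2 + b*x*y + c*y^2 with b^2 - 4ac = D,
where reduced means |b| <= a <= c, with b >= 0 whenever |b| = a or a = c, and primitive means gcd(a, b, c) = 1.
Reduced forces 3a^2 <= |D| = 7736, so 1 <= a <= 50; b must have the parity of D, and c = (b^2 - D)/(4a) must be an integer >= a.
Enumerate a = 1..50, b in [-a, a]:
  a=1: (1, 0, 1934)  [1]
  a=2: (2, 0, 967)  [1]
  a=3: (3, -2, 645), (3, 2, 645)  [2]
  a=4: none
  a=5: (5, -2, 387), (5, 2, 387)  [2]
  a=6: (6, -4, 323), (6, 4, 323)  [2]
  a=7..8: none
  a=9: (9, -2, 215), (9, 2, 215)  [2]
  a=10: (10, -8, 195), (10, 8, 195)  [2]
  a=11..12: none
  a=13: (13, -8, 150), (13, 8, 150)  [2]
  a=14: none
  a=15: (15, -8, 130), (15, -2, 129), (15, 2, 129), (15, 8, 130)  [4]
  a=16: none
  a=17: (17, -4, 114), (17, 4, 114)  [2]
  a=18: (18, -16, 111), (18, 16, 111)  [2]
  a=19: (19, -4, 102), (19, 4, 102)  [2]
  a=20..24: none
  a=25: (25, -8, 78), (25, 8, 78)  [2]
  a=26: (26, -8, 75), (26, 8, 75)  [2]
  a=27: (27, -16, 74), (27, 16, 74)  [2]
  a=28: none
  a=29: (29, -6, 67), (29, 6, 67)  [2]
  a=30: (30, -28, 71), (30, -8, 65), (30, 8, 65), (30, 28, 71)  [4]
  a=31: (31, -18, 65), (31, 18, 65)  [2]
  a=32..33: none
  a=34: (34, -4, 57), (34, 4, 57)  [2]
  a=35..36: none
  a=37: (37, -16, 54), (37, 16, 54)  [2]
  a=38: (38, -4, 51), (38, 4, 51)  [2]
  a=39: (39, -34, 57), (39, -8, 50), (39, 8, 50), (39, 34, 57)  [4]
  a=40..42: none
  a=43: (43, -2, 45), (43, 2, 45)  [2]
  a=44: none
  a=45: (45, -38, 51), (45, 38, 51)  [2]
  a=46..50: none
Total reduced forms: 1 + 1 + 2 + 2 + 2 + 2 + 2 + 2 + 4 + 2 + 2 + 2 + 2 + 2 + 2 + 2 + 4 + 2 + 2 + 2 + 2 + 4 + 2 + 2 = 52
h = 52

52


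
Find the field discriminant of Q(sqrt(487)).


For K = Q(sqrt(d)) with d squarefree: disc(K) = d if d = 1 mod 4, and disc(K) = 4d if d = 2 or 3 mod 4.
Here d = 487, and d mod 4 = 3.
d = 3 mod 4, not 1 (O_K = Z[sqrt(d)]), so disc(K) = 4d = 4 * (487) = 1948

1948


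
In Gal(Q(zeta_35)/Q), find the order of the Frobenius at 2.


The Frobenius at p in Gal(Q(zeta_n)/Q) = (Z/nZ)* is the class of p, so its order is ord_35(2), the smallest k >= 1 with 2^k = 1 mod 35.
n = 35 = 5 * 7, phi(35) = 24; the order divides phi(n).
Divisors of 24: 1, 2, 3, 4, 6, 8, 12, 24
Repeated squaring mod 35: 2^1 = 2, 2^2 = 4, 2^4 = 16, 2^8 = 11, 2^16 = 16
Test divisors in increasing order:
  k=1: 2^1 = 2 mod 35
  k=2: 2^2 = 4 mod 35
  k=3: 2^3 = 4 * 2 = 8 mod 35
  k=4: 2^4 = 16 mod 35
  k=6: 2^6 = 16 * 4 = 29 mod 35
  k=8: 2^8 = 11 mod 35
  k=12: 2^12 = 11 * 16 = 1 mod 35  <- first divisor giving 1
Order = 12

12


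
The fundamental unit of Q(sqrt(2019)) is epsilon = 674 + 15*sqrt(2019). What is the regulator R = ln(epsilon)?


epsilon = 674 + 15*sqrt(2019)
= 1347.9993
R = ln(1347.9993)
= 7.2064

7.2064


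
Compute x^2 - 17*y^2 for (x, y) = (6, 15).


x^2 - d*y^2
= 6^2 - 17*15^2
= 36 - 3825
= -3789

-3789


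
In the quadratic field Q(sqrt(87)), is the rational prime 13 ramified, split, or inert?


K = Q(sqrt(87)). Since d mod 4 = 3, disc(K) = 348.
Check p | disc: 348 mod 13 = 10.
p does not divide disc. Compute Legendre symbol (d/p):
9^((13-1)/2) mod 13 = 1
(d/p) = 1, so p splits: (p) = P*P' with e=1, f=1, g=2.
Therefore p is split.

split


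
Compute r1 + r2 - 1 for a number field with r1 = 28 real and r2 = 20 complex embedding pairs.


By Dirichlet's unit theorem:
rank = r1 + r2 - 1
= 28 + 20 - 1
= 47

47


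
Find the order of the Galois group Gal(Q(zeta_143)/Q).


|Gal(Q(zeta_143)/Q)| = phi(143)
= 120

120


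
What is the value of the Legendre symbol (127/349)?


p = 349 is prime, so compute (127/349) with the reciprocity algorithm (Jacobi-symbol steps: pull out 2s via (2/n), flip via reciprocity, reduce):
  reciprocity: (127/349) -> +(349/127)
  reduce: (95/127)
  reciprocity: (95/127) -> -(127/95)
  reduce: (32/95)
  pull out 2: (2/95) = +1  (since 95 mod 8 = 7)
  pull out 2: (2/95) = +1  (since 95 mod 8 = 7)
  pull out 2: (2/95) = +1  (since 95 mod 8 = 7)
  pull out 2: (2/95) = +1  (since 95 mod 8 = 7)
  pull out 2: (2/95) = +1  (since 95 mod 8 = 7)
  (1/95) = 1
Product of signs = -1
(127/349) = -1

-1


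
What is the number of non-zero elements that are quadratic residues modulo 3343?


For prime p, the number of non-zero quadratic residues is (p-1)/2.
= (3343-1)/2
= 1671

1671


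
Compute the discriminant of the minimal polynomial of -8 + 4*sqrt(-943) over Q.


The element -8 + 4*sqrt(-943) has minimal polynomial:
x^2 + 16*x + 15152
Discriminant = (16)^2 - 4*(15152)
= 256 - 60608
= -60352

-60352


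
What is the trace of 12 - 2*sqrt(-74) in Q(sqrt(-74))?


Tr(a + b*sqrt(d)) = (a + b*sqrt(d)) + (a - b*sqrt(d)) = 2a
= 2 * (12)
= 24

24


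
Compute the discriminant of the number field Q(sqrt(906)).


For K = Q(sqrt(d)) with d squarefree: disc(K) = d if d = 1 mod 4, and disc(K) = 4d if d = 2 or 3 mod 4.
Here d = 906, and d mod 4 = 2.
d = 2 mod 4, not 1 (O_K = Z[sqrt(d)]), so disc(K) = 4d = 4 * (906) = 3624

3624


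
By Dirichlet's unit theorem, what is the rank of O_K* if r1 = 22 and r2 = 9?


By Dirichlet's unit theorem:
rank = r1 + r2 - 1
= 22 + 9 - 1
= 30

30


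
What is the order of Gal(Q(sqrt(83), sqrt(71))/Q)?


The 2 square roots of distinct primes are multiplicatively independent over Q,
so [K:Q] = 2^2 and Gal(K/Q) is isomorphic to (Z/2Z)^2.
|Gal| = 2^2 = 4

4


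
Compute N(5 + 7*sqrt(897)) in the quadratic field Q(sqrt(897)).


N(a + b*sqrt(d)) = a^2 - d*b^2
= (5)^2 - (897)*(7)^2
= 25 - 43953
= -43928

-43928


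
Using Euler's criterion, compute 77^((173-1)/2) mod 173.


p = 173 is prime and the exponent is (p-1)/2 = 86, so by Euler's criterion 77^86 = (77/173) = +1 or -1 mod 173.
Compute by square-and-multiply:
  86 = 64 + 16 + 4 + 2 (binary 1010110)
  Repeated squaring mod 173: 77^1 = 77, 77^2 = 47, 77^4 = 133, 77^8 = 43, 77^16 = 119, 77^32 = 148, 77^64 = 106
  77^86 = 77^64 * 77^16 * 77^4 * 77^2 = 106 * 119 * 133 * 47 mod 173
    106 * 119 = 12614 = 158 mod 173
    158 * 133 = 21014 = 81 mod 173
    81 * 47 = 3807 = 1 mod 173
  77^86 = 1 mod 173
Result 1: 77 is a quadratic residue mod 173.
77^86 mod 173 = 1

1


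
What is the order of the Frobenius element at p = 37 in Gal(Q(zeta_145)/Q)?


The Frobenius at p in Gal(Q(zeta_n)/Q) = (Z/nZ)* is the class of p, so its order is ord_145(37), the smallest k >= 1 with 37^k = 1 mod 145.
n = 145 = 5 * 29, phi(145) = 112; the order divides phi(n).
Divisors of 112: 1, 2, 4, 7, 8, 14, 16, 28, 56, 112
Repeated squaring mod 145: 37^1 = 37, 37^2 = 64, 37^4 = 36, 37^8 = 136, 37^16 = 81, 37^32 = 36, 37^64 = 136
Test divisors in increasing order:
  k=1: 37^1 = 37 mod 145
  k=2: 37^2 = 64 mod 145
  k=4: 37^4 = 36 mod 145
  k=7: 37^7 = 36 * 64 * 37 = 133 mod 145
  k=8: 37^8 = 136 mod 145
  k=14: 37^14 = 136 * 36 * 64 = 144 mod 145
  k=16: 37^16 = 81 mod 145
  k=28: 37^28 = 81 * 136 * 36 = 1 mod 145  <- first divisor giving 1
Order = 28

28


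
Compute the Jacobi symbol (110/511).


Compute (110/511) via quadratic reciprocity:
  pull out 2: (2/511) = +1  (since 511 mod 8 = 7)
  reciprocity: (55/511) -> -(511/55)
  reduce: (16/55)
  pull out 2: (2/55) = +1  (since 55 mod 8 = 7)
  pull out 2: (2/55) = +1  (since 55 mod 8 = 7)
  pull out 2: (2/55) = +1  (since 55 mod 8 = 7)
  pull out 2: (2/55) = +1  (since 55 mod 8 = 7)
  (1/55) = 1
Product of signs = -1

-1


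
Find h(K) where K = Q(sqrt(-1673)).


K = Q(sqrt(-1673)). d mod 4 = 3, so D = disc(K) = 4d = -6692
h(K) equals the number of primitive reduced positive-definite forms (a, b, c) = a*x^2 + b*x*y + c*y^2 with b^2 - 4ac = D,
where reduced means |b| <= a <= c, with b >= 0 whenever |b| = a or a = c, and primitive means gcd(a, b, c) = 1.
Reduced forces 3a^2 <= |D| = 6692, so 1 <= a <= 47; b must have the parity of D, and c = (b^2 - D)/(4a) must be an integer >= a.
Enumerate a = 1..47, b in [-a, a]:
  a=1: (1, 0, 1673)  [1]
  a=2: (2, 2, 837)  [1]
  a=3: (3, -2, 558), (3, 2, 558)  [2]
  a=4..5: none
  a=6: (6, -2, 279), (6, 2, 279)  [2]
  a=7: (7, 0, 239)  [1]
  a=8: none
  a=9: (9, -2, 186), (9, 2, 186)  [2]
  a=10..12: none
  a=13: (13, -4, 129), (13, 4, 129)  [2]
  a=14: (14, 14, 123)  [1]
  a=15..17: none
  a=18: (18, -2, 93), (18, 2, 93)  [2]
  a=19..20: none
  a=21: (21, -14, 82), (21, 14, 82)  [2]
  a=22: none
  a=23: (23, -22, 78), (23, 22, 78)  [2]
  a=24..25: none
  a=26: (26, -22, 69), (26, 22, 69)  [2]
  a=27: (27, -2, 62), (27, 2, 62)  [2]
  a=28: none
  a=29: (29, -6, 58), (29, 6, 58)  [2]
  a=30: none
  a=31: (31, -2, 54), (31, 2, 54)  [2]
  a=32..38: none
  a=39: (39, -22, 46), (39, -4, 43), (39, 4, 43), (39, 22, 46)  [4]
  a=40: none
  a=41: (41, -14, 42), (41, 14, 42)  [2]
  a=42..47: none
Total reduced forms: 1 + 1 + 2 + 2 + 1 + 2 + 2 + 1 + 2 + 2 + 2 + 2 + 2 + 2 + 2 + 4 + 2 = 32
h = 32

32


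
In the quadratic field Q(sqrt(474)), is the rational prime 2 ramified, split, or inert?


K = Q(sqrt(474)). Since d mod 4 = 2, disc(K) = 1896.
Check p | disc: 1896 mod 2 = 0.
p divides disc, so p ramifies: (p) = P^2 with e=2, f=1, g=1.
Therefore p is ramified.

ramified


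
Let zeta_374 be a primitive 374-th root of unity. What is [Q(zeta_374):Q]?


The degree equals Euler's totient phi(374).
374 = 2 * 11 * 17
phi(374) = 160

160


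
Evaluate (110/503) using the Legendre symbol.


p = 503 is prime, so compute (110/503) with the reciprocity algorithm (Jacobi-symbol steps: pull out 2s via (2/n), flip via reciprocity, reduce):
  pull out 2: (2/503) = +1  (since 503 mod 8 = 7)
  reciprocity: (55/503) -> -(503/55)
  reduce: (8/55)
  pull out 2: (2/55) = +1  (since 55 mod 8 = 7)
  pull out 2: (2/55) = +1  (since 55 mod 8 = 7)
  pull out 2: (2/55) = +1  (since 55 mod 8 = 7)
  (1/55) = 1
Product of signs = -1
(110/503) = -1

-1


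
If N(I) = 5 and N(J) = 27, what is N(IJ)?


N(IJ) = N(I) * N(J)
= 5 * 27
= 135

135


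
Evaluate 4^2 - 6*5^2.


x^2 - d*y^2
= 4^2 - 6*5^2
= 16 - 150
= -134

-134


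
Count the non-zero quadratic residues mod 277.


For prime p, the number of non-zero quadratic residues is (p-1)/2.
= (277-1)/2
= 138

138


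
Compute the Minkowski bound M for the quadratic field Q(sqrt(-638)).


d = -638, d mod 4 = 2, so disc(K) = 4d = -2552; |disc(K)| = 2552
Imaginary quadratic field, so n = 2, s = r2 = 1, r1 = 0
M = (n!/n^n) * (4/pi)^s * sqrt(|disc(K)|) = (2!/2^2) * (4/pi)^1 * sqrt(2552)
= 0.5 * 1.273240 * 50.517324
= 32.1603

32.1603


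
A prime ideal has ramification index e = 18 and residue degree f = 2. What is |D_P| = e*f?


|D_P| = e * f
= 18 * 2
= 36

36


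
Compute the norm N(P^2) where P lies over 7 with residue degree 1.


N(P^a) = p^(a*f)
= 7^(2*1)
= 7^2
= 49

49


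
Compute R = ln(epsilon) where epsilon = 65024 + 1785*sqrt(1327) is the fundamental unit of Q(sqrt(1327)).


epsilon = 65024 + 1785*sqrt(1327)
= 130048.0000
R = ln(130048.0000)
= 11.7757

11.7757


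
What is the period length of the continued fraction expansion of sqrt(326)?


Run the CF algorithm for sqrt(326).
a_0 = floor(sqrt(326)) = 18; set m_0=0, q_0=1.
Recurrence: m' = q*a - m,  q' = (d - m'^2)/q,  a' = floor((a_0 + m')/q').
  step 1: m=18, q=2, a=18
  step 2: m=18, q=1, a=36
a_2 = 2*a_0 = 36, so the period closes here.
sqrt(326) = [18; 18, 36]
Period length = 2

2


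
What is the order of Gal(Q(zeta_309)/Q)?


|Gal(Q(zeta_309)/Q)| = phi(309)
= 204

204


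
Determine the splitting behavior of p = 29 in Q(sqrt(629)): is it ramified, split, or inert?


K = Q(sqrt(629)). Since d mod 4 = 1, disc(K) = 629.
Check p | disc: 629 mod 29 = 20.
p does not divide disc. Compute Legendre symbol (d/p):
20^((29-1)/2) mod 29 = 1
(d/p) = 1, so p splits: (p) = P*P' with e=1, f=1, g=2.
Therefore p is split.

split


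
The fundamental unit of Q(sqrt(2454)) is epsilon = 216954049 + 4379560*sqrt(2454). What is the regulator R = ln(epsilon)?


epsilon = 216954049 + 4379560*sqrt(2454)
= 4.3391e+08
R = ln(4.3391e+08)
= 19.8883

19.8883


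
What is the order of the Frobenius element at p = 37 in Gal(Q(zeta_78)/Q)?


The Frobenius at p in Gal(Q(zeta_n)/Q) = (Z/nZ)* is the class of p, so its order is ord_78(37), the smallest k >= 1 with 37^k = 1 mod 78.
n = 78 = 2 * 3 * 13, phi(78) = 24; the order divides phi(n).
Divisors of 24: 1, 2, 3, 4, 6, 8, 12, 24
Repeated squaring mod 78: 37^1 = 37, 37^2 = 43, 37^4 = 55, 37^8 = 61, 37^16 = 55
Test divisors in increasing order:
  k=1: 37^1 = 37 mod 78
  k=2: 37^2 = 43 mod 78
  k=3: 37^3 = 43 * 37 = 31 mod 78
  k=4: 37^4 = 55 mod 78
  k=6: 37^6 = 55 * 43 = 25 mod 78
  k=8: 37^8 = 61 mod 78
  k=12: 37^12 = 61 * 55 = 1 mod 78  <- first divisor giving 1
Order = 12

12


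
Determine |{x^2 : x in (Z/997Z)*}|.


For prime p, the number of non-zero quadratic residues is (p-1)/2.
= (997-1)/2
= 498

498


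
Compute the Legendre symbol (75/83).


p = 83 is prime, so compute (75/83) with the reciprocity algorithm (Jacobi-symbol steps: pull out 2s via (2/n), flip via reciprocity, reduce):
  reciprocity: (75/83) -> -(83/75)
  reduce: (8/75)
  pull out 2: (2/75) = -1  (since 75 mod 8 = 3)
  pull out 2: (2/75) = -1  (since 75 mod 8 = 3)
  pull out 2: (2/75) = -1  (since 75 mod 8 = 3)
  (1/75) = 1
Product of signs = 1
(75/83) = 1

1


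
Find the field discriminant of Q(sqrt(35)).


For K = Q(sqrt(d)) with d squarefree: disc(K) = d if d = 1 mod 4, and disc(K) = 4d if d = 2 or 3 mod 4.
Here d = 35, and d mod 4 = 3.
d = 3 mod 4, not 1 (O_K = Z[sqrt(d)]), so disc(K) = 4d = 4 * (35) = 140

140


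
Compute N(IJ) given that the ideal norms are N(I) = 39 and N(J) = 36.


N(IJ) = N(I) * N(J)
= 39 * 36
= 1404

1404


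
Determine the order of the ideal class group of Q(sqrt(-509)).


K = Q(sqrt(-509)). d mod 4 = 3, so D = disc(K) = 4d = -2036
h(K) equals the number of primitive reduced positive-definite forms (a, b, c) = a*x^2 + b*x*y + c*y^2 with b^2 - 4ac = D,
where reduced means |b| <= a <= c, with b >= 0 whenever |b| = a or a = c, and primitive means gcd(a, b, c) = 1.
Reduced forces 3a^2 <= |D| = 2036, so 1 <= a <= 26; b must have the parity of D, and c = (b^2 - D)/(4a) must be an integer >= a.
Enumerate a = 1..26, b in [-a, a]:
  a=1: (1, 0, 509)  [1]
  a=2: (2, 2, 255)  [1]
  a=3: (3, -2, 170), (3, 2, 170)  [2]
  a=4: none
  a=5: (5, -2, 102), (5, 2, 102)  [2]
  a=6: (6, -2, 85), (6, 2, 85)  [2]
  a=7: (7, -6, 74), (7, 6, 74)  [2]
  a=8: none
  a=9: (9, -4, 57), (9, 4, 57)  [2]
  a=10: (10, -2, 51), (10, 2, 51)  [2]
  a=11..13: none
  a=14: (14, -6, 37), (14, 6, 37)  [2]
  a=15: (15, -8, 35), (15, -2, 34), (15, 2, 34), (15, 8, 35)  [4]
  a=16: none
  a=17: (17, -2, 30), (17, 2, 30)  [2]
  a=18: (18, -14, 31), (18, 14, 31)  [2]
  a=19: (19, -4, 27), (19, 4, 27)  [2]
  a=20: none
  a=21: (21, -20, 29), (21, -8, 25), (21, 8, 25), (21, 20, 29)  [4]
  a=22..26: none
Total reduced forms: 1 + 1 + 2 + 2 + 2 + 2 + 2 + 2 + 2 + 4 + 2 + 2 + 2 + 4 = 30
h = 30

30


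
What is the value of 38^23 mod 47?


p = 47 is prime and the exponent is (p-1)/2 = 23, so by Euler's criterion 38^23 = (38/47) = +1 or -1 mod 47.
Compute by square-and-multiply:
  23 = 16 + 4 + 2 + 1 (binary 10111)
  Repeated squaring mod 47: 38^1 = 38, 38^2 = 34, 38^4 = 28, 38^8 = 32, 38^16 = 37
  38^23 = 38^16 * 38^4 * 38^2 * 38^1 = 37 * 28 * 34 * 38 mod 47
    37 * 28 = 1036 = 2 mod 47
    2 * 34 = 68 = 21 mod 47
    21 * 38 = 798 = 46 mod 47
  38^23 = 46 mod 47
Result 46 = p - 1 = -1 mod 47: 38 is a quadratic non-residue mod 47. As a residue in [0, p-1] the value is 46.
38^23 mod 47 = 46

46


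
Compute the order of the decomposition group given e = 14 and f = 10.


|D_P| = e * f
= 14 * 10
= 140

140


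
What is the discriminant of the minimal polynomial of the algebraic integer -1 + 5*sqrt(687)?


The element -1 + 5*sqrt(687) has minimal polynomial:
x^2 + 2*x - 17174
Discriminant = (2)^2 - 4*(-17174)
= 4 + 68696
= 68700

68700


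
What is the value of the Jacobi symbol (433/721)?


Compute (433/721) via quadratic reciprocity:
  reciprocity: (433/721) -> +(721/433)
  reduce: (288/433)
  pull out 2: (2/433) = +1  (since 433 mod 8 = 1)
  pull out 2: (2/433) = +1  (since 433 mod 8 = 1)
  pull out 2: (2/433) = +1  (since 433 mod 8 = 1)
  pull out 2: (2/433) = +1  (since 433 mod 8 = 1)
  pull out 2: (2/433) = +1  (since 433 mod 8 = 1)
  reciprocity: (9/433) -> +(433/9)
  reduce: (1/9)
  (1/9) = 1
Product of signs = 1

1


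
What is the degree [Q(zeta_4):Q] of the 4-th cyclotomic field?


The degree equals Euler's totient phi(4).
4 = 2^2
phi(4) = 2

2


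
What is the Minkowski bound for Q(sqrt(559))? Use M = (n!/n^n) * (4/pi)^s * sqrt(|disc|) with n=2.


d = 559, d mod 4 = 3, so disc(K) = 4d = 2236; |disc(K)| = 2236
Real quadratic field, so n = 2, s = r2 = 0, r1 = 2
M = (n!/n^n) * (4/pi)^s * sqrt(|disc(K)|) = (2!/2^2) * (4/pi)^0 * sqrt(2236)
= 0.5 * 1.000000 * 47.286362
= 23.6432

23.6432


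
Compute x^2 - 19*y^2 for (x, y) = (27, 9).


x^2 - d*y^2
= 27^2 - 19*9^2
= 729 - 1539
= -810

-810


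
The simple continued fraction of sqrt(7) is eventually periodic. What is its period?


Run the CF algorithm for sqrt(7).
a_0 = floor(sqrt(7)) = 2; set m_0=0, q_0=1.
Recurrence: m' = q*a - m,  q' = (d - m'^2)/q,  a' = floor((a_0 + m')/q').
  step 1: m=2, q=3, a=1
  step 2: m=1, q=2, a=1
  step 3: m=1, q=3, a=1
  step 4: m=2, q=1, a=4
a_4 = 2*a_0 = 4, so the period closes here.
sqrt(7) = [2; 1, 1, 1, 4]
Period length = 4

4


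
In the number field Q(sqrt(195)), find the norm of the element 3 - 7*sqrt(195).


N(a + b*sqrt(d)) = a^2 - d*b^2
= (3)^2 - (195)*(-7)^2
= 9 - 9555
= -9546

-9546


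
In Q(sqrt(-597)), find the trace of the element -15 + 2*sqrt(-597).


Tr(a + b*sqrt(d)) = (a + b*sqrt(d)) + (a - b*sqrt(d)) = 2a
= 2 * (-15)
= -30

-30


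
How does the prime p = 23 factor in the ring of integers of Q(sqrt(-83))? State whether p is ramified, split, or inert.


K = Q(sqrt(-83)). Since d mod 4 = 1, disc(K) = -83.
Check p | disc: -83 mod 23 = 9.
p does not divide disc. Compute Legendre symbol (d/p):
9^((23-1)/2) mod 23 = 1
(d/p) = 1, so p splits: (p) = P*P' with e=1, f=1, g=2.
Therefore p is split.

split


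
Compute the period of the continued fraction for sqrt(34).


Run the CF algorithm for sqrt(34).
a_0 = floor(sqrt(34)) = 5; set m_0=0, q_0=1.
Recurrence: m' = q*a - m,  q' = (d - m'^2)/q,  a' = floor((a_0 + m')/q').
  step 1: m=5, q=9, a=1
  step 2: m=4, q=2, a=4
  step 3: m=4, q=9, a=1
  step 4: m=5, q=1, a=10
a_4 = 2*a_0 = 10, so the period closes here.
sqrt(34) = [5; 1, 4, 1, 10]
Period length = 4

4


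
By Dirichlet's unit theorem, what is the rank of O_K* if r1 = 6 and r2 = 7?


By Dirichlet's unit theorem:
rank = r1 + r2 - 1
= 6 + 7 - 1
= 12

12


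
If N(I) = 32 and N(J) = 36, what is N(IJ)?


N(IJ) = N(I) * N(J)
= 32 * 36
= 1152

1152


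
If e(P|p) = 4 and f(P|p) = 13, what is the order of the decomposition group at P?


|D_P| = e * f
= 4 * 13
= 52

52


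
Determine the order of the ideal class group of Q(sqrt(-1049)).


K = Q(sqrt(-1049)). d mod 4 = 3, so D = disc(K) = 4d = -4196
h(K) equals the number of primitive reduced positive-definite forms (a, b, c) = a*x^2 + b*x*y + c*y^2 with b^2 - 4ac = D,
where reduced means |b| <= a <= c, with b >= 0 whenever |b| = a or a = c, and primitive means gcd(a, b, c) = 1.
Reduced forces 3a^2 <= |D| = 4196, so 1 <= a <= 37; b must have the parity of D, and c = (b^2 - D)/(4a) must be an integer >= a.
Enumerate a = 1..37, b in [-a, a]:
  a=1: (1, 0, 1049)  [1]
  a=2: (2, 2, 525)  [1]
  a=3: (3, -2, 350), (3, 2, 350)  [2]
  a=4: none
  a=5: (5, -2, 210), (5, 2, 210)  [2]
  a=6: (6, -2, 175), (6, 2, 175)  [2]
  a=7: (7, -2, 150), (7, 2, 150)  [2]
  a=8: none
  a=9: (9, -4, 117), (9, 4, 117)  [2]
  a=10: (10, -2, 105), (10, 2, 105)  [2]
  a=11..12: none
  a=13: (13, -4, 81), (13, 4, 81)  [2]
  a=14: (14, -2, 75), (14, 2, 75)  [2]
  a=15: (15, -8, 71), (15, -2, 70), (15, 2, 70), (15, 8, 71)  [4]
  a=16..17: none
  a=18: (18, -14, 61), (18, 14, 61)  [2]
  a=19..20: none
  a=21: (21, -16, 53), (21, -2, 50), (21, 2, 50), (21, 16, 53)  [4]
  a=22: none
  a=23: (23, -6, 46), (23, 6, 46)  [2]
  a=24: none
  a=25: (25, -2, 42), (25, 2, 42)  [2]
  a=26: (26, -22, 45), (26, 22, 45)  [2]
  a=27: (27, -4, 39), (27, 4, 39)  [2]
  a=28: none
  a=29: (29, -26, 42), (29, 26, 42)  [2]
  a=30: (30, -22, 39), (30, -2, 35), (30, 2, 35), (30, 22, 39)  [4]
  a=31: (31, -12, 35), (31, 12, 35)  [2]
  a=32..37: none
Total reduced forms: 1 + 1 + 2 + 2 + 2 + 2 + 2 + 2 + 2 + 2 + 4 + 2 + 4 + 2 + 2 + 2 + 2 + 2 + 4 + 2 = 44
h = 44

44
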